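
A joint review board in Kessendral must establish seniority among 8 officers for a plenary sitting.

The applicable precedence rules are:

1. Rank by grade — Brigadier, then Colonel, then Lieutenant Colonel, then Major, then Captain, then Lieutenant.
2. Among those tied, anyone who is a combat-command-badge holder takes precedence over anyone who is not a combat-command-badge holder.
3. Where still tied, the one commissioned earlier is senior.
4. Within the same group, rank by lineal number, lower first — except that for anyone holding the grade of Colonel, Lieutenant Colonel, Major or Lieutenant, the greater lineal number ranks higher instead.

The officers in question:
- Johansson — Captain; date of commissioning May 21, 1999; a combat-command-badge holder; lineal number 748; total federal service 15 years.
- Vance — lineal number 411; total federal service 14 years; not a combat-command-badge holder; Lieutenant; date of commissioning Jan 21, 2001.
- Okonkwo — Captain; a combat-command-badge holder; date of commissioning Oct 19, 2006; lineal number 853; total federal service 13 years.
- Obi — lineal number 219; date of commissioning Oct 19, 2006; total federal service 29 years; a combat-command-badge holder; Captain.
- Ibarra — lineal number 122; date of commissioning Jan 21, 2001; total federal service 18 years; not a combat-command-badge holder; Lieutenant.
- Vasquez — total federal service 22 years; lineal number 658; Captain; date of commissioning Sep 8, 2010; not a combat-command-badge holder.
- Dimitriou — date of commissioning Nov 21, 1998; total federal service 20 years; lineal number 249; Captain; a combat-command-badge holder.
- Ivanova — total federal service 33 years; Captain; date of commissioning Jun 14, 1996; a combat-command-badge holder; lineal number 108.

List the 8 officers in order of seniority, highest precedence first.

Ivanova, Dimitriou, Johansson, Obi, Okonkwo, Vasquez, Vance, Ibarra

By grade: Ivanova, Dimitriou, Johansson, Obi, Okonkwo and Vasquez (Captain); then Vance and Ibarra (Lieutenant).
Among Ivanova, Dimitriou, Johansson, Obi, Okonkwo and Vasquez, a combat-command-badge holder before not a combat-command-badge holder: Ivanova, Dimitriou, Johansson, Obi and Okonkwo (a combat-command-badge holder) before Vasquez (not a combat-command-badge holder).
Among Ivanova, Dimitriou, Johansson, Obi and Okonkwo, by date of commissioning (earlier first): Ivanova (Jun 14, 1996) before Dimitriou (Nov 21, 1998) before Johansson (May 21, 1999) before Obi and Okonkwo (Oct 19, 2006).
Among Obi and Okonkwo, by lineal number (lower first): Obi (219) before Okonkwo (853).
Vance and Ibarra are each not a combat-command-badge holder, so the next rule applies.
Vance and Ibarra both have date of commissioning Jan 21, 2001, so the next rule applies.
Among Vance and Ibarra, by lineal number (higher first) (reversed rule for this group): Vance (411) before Ibarra (122).
Full order: Ivanova, Dimitriou, Johansson, Obi, Okonkwo, Vasquez, Vance, Ibarra.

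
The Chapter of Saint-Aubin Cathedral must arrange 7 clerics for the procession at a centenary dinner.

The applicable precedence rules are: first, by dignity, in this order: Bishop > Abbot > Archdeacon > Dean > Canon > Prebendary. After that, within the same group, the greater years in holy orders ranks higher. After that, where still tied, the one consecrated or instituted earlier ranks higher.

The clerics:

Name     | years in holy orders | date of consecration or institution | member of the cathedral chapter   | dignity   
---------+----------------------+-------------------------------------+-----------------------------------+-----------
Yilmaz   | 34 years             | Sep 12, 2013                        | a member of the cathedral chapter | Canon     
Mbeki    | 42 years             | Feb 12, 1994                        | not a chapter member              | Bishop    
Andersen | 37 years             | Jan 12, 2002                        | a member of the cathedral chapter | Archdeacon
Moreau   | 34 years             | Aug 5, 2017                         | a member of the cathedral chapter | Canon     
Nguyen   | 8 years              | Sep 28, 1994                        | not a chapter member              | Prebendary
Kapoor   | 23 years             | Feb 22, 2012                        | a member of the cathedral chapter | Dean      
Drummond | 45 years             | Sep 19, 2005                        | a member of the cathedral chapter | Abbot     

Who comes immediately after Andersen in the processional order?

By dignity: Mbeki (Bishop); then Drummond (Abbot); then Andersen (Archdeacon); then Kapoor (Dean); then Yilmaz and Moreau (Canon); then Nguyen (Prebendary).
Yilmaz and Moreau both have years in holy orders 34 years, so the next rule applies.
Among Yilmaz and Moreau, by date of consecration or institution (earlier first): Yilmaz (Sep 12, 2013) before Moreau (Aug 5, 2017).
Order: Mbeki, Drummond, Andersen, Kapoor, Yilmaz, Moreau, Nguyen.

Kapoor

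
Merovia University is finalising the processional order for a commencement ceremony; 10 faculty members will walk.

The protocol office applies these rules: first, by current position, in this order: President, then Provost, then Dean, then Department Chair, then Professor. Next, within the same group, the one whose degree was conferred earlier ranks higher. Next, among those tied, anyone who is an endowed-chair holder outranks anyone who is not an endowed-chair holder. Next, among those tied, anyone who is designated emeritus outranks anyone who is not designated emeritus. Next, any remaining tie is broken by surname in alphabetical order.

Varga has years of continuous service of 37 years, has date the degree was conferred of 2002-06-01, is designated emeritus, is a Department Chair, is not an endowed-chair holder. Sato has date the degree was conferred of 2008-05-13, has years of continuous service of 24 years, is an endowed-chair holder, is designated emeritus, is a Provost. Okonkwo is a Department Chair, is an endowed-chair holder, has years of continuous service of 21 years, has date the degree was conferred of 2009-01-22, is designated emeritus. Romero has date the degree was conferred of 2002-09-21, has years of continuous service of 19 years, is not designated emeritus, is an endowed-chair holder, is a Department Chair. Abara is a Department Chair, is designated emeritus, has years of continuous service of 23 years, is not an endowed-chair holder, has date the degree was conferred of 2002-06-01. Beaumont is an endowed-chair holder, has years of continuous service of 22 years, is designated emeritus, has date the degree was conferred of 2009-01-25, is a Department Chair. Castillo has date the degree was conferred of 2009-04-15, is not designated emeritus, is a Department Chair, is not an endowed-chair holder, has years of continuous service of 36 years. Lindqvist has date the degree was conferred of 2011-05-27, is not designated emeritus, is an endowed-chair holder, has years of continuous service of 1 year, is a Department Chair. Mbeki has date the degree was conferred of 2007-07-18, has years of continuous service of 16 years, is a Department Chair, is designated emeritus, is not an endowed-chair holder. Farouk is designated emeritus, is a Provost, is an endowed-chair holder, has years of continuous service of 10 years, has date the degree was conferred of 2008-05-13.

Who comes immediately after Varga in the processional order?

By current position: Farouk and Sato (Provost); then Abara, Varga, Romero, Mbeki, Okonkwo, Beaumont, Castillo and Lindqvist (Department Chair).
Farouk and Sato both have date the degree was conferred 2008-05-13, so the next rule applies.
Farouk and Sato are each an endowed-chair holder, so the next rule applies.
Farouk and Sato are each designated emeritus, so the next rule applies.
Among Farouk and Sato, alphabetically by surname: Farouk before Sato.
Among Abara, Varga, Romero, Mbeki, Okonkwo, Beaumont, Castillo and Lindqvist, by date the degree was conferred (earlier first): Abara and Varga (2002-06-01) before Romero (2002-09-21) before Mbeki (2007-07-18) before Okonkwo (2009-01-22) before Beaumont (2009-01-25) before Castillo (2009-04-15) before Lindqvist (2011-05-27).
Abara and Varga are each not an endowed-chair holder, so the next rule applies.
Abara and Varga are each designated emeritus, so the next rule applies.
Among Abara and Varga, alphabetically by surname: Abara before Varga.
Order: Farouk, Sato, Abara, Varga, Romero, Mbeki, Okonkwo, Beaumont, Castillo, Lindqvist.

Romero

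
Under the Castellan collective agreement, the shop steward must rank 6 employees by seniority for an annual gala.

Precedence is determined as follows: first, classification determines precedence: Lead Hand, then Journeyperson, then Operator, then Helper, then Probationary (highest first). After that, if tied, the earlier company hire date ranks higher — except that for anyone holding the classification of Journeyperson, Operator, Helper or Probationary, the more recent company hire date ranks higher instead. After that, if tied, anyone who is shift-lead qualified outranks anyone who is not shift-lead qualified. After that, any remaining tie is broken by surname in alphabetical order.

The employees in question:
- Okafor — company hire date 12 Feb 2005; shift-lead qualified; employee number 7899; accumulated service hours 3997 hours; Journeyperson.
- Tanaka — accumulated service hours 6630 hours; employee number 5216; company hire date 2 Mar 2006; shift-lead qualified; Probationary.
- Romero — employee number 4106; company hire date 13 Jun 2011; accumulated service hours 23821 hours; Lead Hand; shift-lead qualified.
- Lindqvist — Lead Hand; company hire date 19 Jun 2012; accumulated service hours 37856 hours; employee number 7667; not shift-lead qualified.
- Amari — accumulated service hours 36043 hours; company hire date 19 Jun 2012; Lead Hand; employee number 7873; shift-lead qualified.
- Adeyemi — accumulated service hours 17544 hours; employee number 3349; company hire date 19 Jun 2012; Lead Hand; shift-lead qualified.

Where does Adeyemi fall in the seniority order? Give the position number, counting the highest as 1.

By classification: Romero, Adeyemi, Amari and Lindqvist (Lead Hand); then Okafor (Journeyperson); then Tanaka (Probationary).
Among Romero, Adeyemi, Amari and Lindqvist, by company hire date (earlier first): Romero (13 Jun 2011) before Adeyemi, Amari and Lindqvist (19 Jun 2012).
Among Adeyemi, Amari and Lindqvist, shift-lead qualified before not shift-lead qualified: Adeyemi and Amari (shift-lead qualified) before Lindqvist (not shift-lead qualified).
Among Adeyemi and Amari, alphabetically by surname: Adeyemi before Amari.
Order: Romero, Adeyemi, Amari, Lindqvist, Okafor, Tanaka. So position 2.

2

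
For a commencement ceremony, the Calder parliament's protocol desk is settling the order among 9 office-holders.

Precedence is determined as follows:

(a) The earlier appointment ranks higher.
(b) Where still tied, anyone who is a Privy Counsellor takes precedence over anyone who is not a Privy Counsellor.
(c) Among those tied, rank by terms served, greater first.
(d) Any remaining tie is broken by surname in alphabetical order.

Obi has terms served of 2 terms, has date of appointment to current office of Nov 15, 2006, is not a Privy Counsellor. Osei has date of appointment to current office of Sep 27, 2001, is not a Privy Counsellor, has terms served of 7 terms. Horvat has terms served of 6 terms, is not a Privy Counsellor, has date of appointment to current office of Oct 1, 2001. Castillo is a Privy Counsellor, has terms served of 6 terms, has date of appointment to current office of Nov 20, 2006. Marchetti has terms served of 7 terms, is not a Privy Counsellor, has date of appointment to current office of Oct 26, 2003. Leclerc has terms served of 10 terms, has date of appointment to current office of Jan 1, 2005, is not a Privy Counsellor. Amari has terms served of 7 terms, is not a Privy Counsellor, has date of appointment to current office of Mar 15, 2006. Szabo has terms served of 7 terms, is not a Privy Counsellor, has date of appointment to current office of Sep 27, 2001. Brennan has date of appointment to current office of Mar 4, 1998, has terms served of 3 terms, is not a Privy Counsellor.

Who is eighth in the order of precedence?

By date of appointment to current office (earlier first): Brennan (Mar 4, 1998); then Osei and Szabo (both Sep 27, 2001); then Horvat (Oct 1, 2001); then Marchetti (Oct 26, 2003); then Leclerc (Jan 1, 2005); then Amari (Mar 15, 2006); then Obi (Nov 15, 2006); then Castillo (Nov 20, 2006).
Osei and Szabo are each not a Privy Counsellor, so the next rule applies.
Osei and Szabo both have terms served 7 terms, so the next rule applies.
Among Osei and Szabo, alphabetically by surname: Osei before Szabo.
Order: Brennan, Osei, Szabo, Horvat, Marchetti, Leclerc, Amari, Obi, Castillo.

Obi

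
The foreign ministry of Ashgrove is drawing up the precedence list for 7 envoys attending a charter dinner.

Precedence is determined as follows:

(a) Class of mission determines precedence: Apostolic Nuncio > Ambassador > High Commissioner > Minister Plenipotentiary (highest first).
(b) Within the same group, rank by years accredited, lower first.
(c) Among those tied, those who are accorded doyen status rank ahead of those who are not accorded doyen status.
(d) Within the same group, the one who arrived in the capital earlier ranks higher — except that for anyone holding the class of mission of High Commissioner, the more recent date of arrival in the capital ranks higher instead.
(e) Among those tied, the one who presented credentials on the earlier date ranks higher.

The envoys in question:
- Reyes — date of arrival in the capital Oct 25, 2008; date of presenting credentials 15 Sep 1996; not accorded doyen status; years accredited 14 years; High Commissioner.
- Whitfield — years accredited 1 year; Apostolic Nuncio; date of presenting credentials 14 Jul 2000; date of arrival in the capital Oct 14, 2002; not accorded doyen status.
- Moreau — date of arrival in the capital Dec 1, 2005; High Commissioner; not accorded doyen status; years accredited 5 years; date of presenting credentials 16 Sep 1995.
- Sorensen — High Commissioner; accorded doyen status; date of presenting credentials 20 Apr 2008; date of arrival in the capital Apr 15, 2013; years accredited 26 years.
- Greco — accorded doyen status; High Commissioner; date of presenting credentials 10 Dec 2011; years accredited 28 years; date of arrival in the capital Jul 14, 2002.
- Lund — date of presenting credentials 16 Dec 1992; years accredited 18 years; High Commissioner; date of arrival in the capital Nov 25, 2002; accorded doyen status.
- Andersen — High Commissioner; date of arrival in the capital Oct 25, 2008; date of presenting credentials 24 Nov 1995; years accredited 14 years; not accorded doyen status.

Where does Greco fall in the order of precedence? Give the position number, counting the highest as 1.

By class of mission: Whitfield (Apostolic Nuncio); then Moreau, Andersen, Reyes, Lund, Sorensen and Greco (High Commissioner).
Among Moreau, Andersen, Reyes, Lund, Sorensen and Greco, by years accredited (lower first): Moreau (5 years) before Andersen and Reyes (14 years) before Lund (18 years) before Sorensen (26 years) before Greco (28 years).
Andersen and Reyes are each not accorded doyen status, so the next rule applies.
Andersen and Reyes both have date of arrival in the capital Oct 25, 2008, so the next rule applies.
Among Andersen and Reyes, by date of presenting credentials (earlier first): Andersen (24 Nov 1995) before Reyes (15 Sep 1996).
Order: Whitfield, Moreau, Andersen, Reyes, Lund, Sorensen, Greco. So position 7.

7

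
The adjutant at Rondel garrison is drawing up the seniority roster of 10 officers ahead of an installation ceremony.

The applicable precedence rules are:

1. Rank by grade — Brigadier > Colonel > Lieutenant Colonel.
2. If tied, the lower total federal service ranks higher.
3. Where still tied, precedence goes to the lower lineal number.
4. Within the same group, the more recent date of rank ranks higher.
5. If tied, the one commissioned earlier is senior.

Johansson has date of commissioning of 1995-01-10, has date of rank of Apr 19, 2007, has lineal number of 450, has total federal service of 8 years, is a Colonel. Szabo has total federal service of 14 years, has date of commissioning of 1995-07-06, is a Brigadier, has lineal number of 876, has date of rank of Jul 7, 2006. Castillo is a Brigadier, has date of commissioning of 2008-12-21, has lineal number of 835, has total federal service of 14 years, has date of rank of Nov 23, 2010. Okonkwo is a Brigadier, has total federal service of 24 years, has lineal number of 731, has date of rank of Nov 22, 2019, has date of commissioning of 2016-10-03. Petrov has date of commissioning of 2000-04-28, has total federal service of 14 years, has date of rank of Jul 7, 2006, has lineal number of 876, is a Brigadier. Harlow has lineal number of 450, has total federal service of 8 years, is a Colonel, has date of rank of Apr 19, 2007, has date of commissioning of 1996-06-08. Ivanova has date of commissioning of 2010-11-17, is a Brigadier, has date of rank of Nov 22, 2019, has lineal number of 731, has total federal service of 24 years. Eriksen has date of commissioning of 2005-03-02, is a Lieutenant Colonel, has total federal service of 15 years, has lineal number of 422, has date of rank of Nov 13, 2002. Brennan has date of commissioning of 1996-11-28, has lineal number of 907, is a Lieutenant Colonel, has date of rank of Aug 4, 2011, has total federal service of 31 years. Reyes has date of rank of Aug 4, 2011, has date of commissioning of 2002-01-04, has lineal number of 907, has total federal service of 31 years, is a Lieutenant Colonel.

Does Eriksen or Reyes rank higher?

By grade: Castillo, Szabo, Petrov, Ivanova and Okonkwo (Brigadier); then Johansson and Harlow (Colonel); then Eriksen, Brennan and Reyes (Lieutenant Colonel).
Among Castillo, Szabo, Petrov, Ivanova and Okonkwo, by total federal service (lower first): Castillo, Szabo and Petrov (14 years) before Ivanova and Okonkwo (24 years).
Among Castillo, Szabo and Petrov, by lineal number (lower first): Castillo (835) before Szabo and Petrov (876).
Szabo and Petrov both have date of rank Jul 7, 2006, so the next rule applies.
Among Szabo and Petrov, by date of commissioning (earlier first): Szabo (1995-07-06) before Petrov (2000-04-28).
Ivanova and Okonkwo both have lineal number 731, so the next rule applies.
Ivanova and Okonkwo both have date of rank Nov 22, 2019, so the next rule applies.
Among Ivanova and Okonkwo, by date of commissioning (earlier first): Ivanova (2010-11-17) before Okonkwo (2016-10-03).
Johansson and Harlow both have total federal service 8 years, so the next rule applies.
Johansson and Harlow both have lineal number 450, so the next rule applies.
Johansson and Harlow both have date of rank Apr 19, 2007, so the next rule applies.
Among Johansson and Harlow, by date of commissioning (earlier first): Johansson (1995-01-10) before Harlow (1996-06-08).
Among Eriksen, Brennan and Reyes, by total federal service (lower first): Eriksen (15 years) before Brennan and Reyes (31 years).
Brennan and Reyes both have lineal number 907, so the next rule applies.
Brennan and Reyes both have date of rank Aug 4, 2011, so the next rule applies.
Among Brennan and Reyes, by date of commissioning (earlier first): Brennan (1996-11-28) before Reyes (2002-01-04).
So Eriksen takes precedence.

Eriksen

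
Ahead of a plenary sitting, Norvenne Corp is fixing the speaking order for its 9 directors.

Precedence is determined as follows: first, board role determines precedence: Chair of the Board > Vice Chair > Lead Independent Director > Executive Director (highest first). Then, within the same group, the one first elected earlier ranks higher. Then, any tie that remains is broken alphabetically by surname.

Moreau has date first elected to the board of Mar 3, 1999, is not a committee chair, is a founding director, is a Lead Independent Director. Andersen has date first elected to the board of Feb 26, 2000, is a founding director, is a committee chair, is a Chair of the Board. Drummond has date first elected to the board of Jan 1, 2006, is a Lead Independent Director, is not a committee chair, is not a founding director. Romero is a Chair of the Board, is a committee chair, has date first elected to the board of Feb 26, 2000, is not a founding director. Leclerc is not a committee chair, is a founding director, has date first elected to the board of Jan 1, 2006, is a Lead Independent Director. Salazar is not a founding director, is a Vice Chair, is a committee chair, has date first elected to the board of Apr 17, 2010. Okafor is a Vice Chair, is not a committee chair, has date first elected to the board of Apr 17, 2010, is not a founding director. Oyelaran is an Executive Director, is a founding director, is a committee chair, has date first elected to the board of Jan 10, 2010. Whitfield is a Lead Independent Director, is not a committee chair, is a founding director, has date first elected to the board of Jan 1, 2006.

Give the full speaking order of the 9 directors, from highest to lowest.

Andersen, Romero, Okafor, Salazar, Moreau, Drummond, Leclerc, Whitfield, Oyelaran

By board role: Andersen and Romero (Chair of the Board); then Okafor and Salazar (Vice Chair); then Moreau, Drummond, Leclerc and Whitfield (Lead Independent Director); then Oyelaran (Executive Director).
Andersen and Romero both have date first elected to the board Feb 26, 2000, so the next rule applies.
Among Andersen and Romero, alphabetically by surname: Andersen before Romero.
Okafor and Salazar both have date first elected to the board Apr 17, 2010, so the next rule applies.
Among Okafor and Salazar, alphabetically by surname: Okafor before Salazar.
Among Moreau, Drummond, Leclerc and Whitfield, by date first elected to the board (earlier first): Moreau (Mar 3, 1999) before Drummond, Leclerc and Whitfield (Jan 1, 2006).
Among Drummond, Leclerc and Whitfield, alphabetically by surname: Drummond before Leclerc before Whitfield.
Full order: Andersen, Romero, Okafor, Salazar, Moreau, Drummond, Leclerc, Whitfield, Oyelaran.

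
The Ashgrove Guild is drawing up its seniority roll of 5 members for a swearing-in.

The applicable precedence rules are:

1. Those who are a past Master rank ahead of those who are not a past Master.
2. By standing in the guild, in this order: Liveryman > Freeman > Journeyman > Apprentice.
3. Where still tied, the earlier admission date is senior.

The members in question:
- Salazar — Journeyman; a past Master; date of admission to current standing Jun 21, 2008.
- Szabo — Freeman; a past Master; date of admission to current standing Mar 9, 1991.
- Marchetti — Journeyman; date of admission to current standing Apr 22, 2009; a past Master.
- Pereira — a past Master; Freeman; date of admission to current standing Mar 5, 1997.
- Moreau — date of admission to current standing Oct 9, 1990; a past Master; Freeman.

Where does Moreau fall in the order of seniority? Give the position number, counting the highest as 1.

1

By the first rule: Moreau, Szabo, Pereira, Salazar and Marchetti (each a past Master).
Among Moreau, Szabo, Pereira, Salazar and Marchetti, by standing in the guild: Moreau, Szabo and Pereira (Freeman) before Salazar and Marchetti (Journeyman).
Among Moreau, Szabo and Pereira, by date of admission to current standing (earlier first): Moreau (Oct 9, 1990) before Szabo (Mar 9, 1991) before Pereira (Mar 5, 1997).
Among Salazar and Marchetti, by date of admission to current standing (earlier first): Salazar (Jun 21, 2008) before Marchetti (Apr 22, 2009).
Order: Moreau, Szabo, Pereira, Salazar, Marchetti. So position 1.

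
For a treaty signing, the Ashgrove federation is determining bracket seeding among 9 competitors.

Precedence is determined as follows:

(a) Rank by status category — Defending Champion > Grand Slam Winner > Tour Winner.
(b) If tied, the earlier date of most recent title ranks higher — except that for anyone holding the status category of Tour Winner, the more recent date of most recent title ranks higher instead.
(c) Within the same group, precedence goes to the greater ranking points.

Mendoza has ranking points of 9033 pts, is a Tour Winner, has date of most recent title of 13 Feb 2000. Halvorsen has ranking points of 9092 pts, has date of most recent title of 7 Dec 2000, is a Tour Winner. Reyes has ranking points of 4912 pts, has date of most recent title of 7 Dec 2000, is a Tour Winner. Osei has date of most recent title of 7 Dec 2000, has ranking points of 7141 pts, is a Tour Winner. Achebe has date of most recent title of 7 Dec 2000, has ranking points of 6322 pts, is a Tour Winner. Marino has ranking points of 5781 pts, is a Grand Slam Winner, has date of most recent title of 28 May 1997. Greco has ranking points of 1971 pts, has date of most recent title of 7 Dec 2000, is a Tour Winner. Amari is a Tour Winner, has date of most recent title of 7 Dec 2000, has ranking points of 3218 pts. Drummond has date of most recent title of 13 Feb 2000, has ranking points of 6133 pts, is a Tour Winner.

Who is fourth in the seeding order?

Achebe

By status category: Marino (Grand Slam Winner); then Halvorsen, Osei, Achebe, Reyes, Amari, Greco, Mendoza and Drummond (Tour Winner).
Among Halvorsen, Osei, Achebe, Reyes, Amari, Greco, Mendoza and Drummond, by date of most recent title (later first) (reversed rule for this group): Halvorsen, Osei, Achebe, Reyes, Amari and Greco (7 Dec 2000) before Mendoza and Drummond (13 Feb 2000).
Among Halvorsen, Osei, Achebe, Reyes, Amari and Greco, by ranking points (higher first): Halvorsen (9092 pts) before Osei (7141 pts) before Achebe (6322 pts) before Reyes (4912 pts) before Amari (3218 pts) before Greco (1971 pts).
Among Mendoza and Drummond, by ranking points (higher first): Mendoza (9033 pts) before Drummond (6133 pts).
Order: Marino, Halvorsen, Osei, Achebe, Reyes, Amari, Greco, Mendoza, Drummond.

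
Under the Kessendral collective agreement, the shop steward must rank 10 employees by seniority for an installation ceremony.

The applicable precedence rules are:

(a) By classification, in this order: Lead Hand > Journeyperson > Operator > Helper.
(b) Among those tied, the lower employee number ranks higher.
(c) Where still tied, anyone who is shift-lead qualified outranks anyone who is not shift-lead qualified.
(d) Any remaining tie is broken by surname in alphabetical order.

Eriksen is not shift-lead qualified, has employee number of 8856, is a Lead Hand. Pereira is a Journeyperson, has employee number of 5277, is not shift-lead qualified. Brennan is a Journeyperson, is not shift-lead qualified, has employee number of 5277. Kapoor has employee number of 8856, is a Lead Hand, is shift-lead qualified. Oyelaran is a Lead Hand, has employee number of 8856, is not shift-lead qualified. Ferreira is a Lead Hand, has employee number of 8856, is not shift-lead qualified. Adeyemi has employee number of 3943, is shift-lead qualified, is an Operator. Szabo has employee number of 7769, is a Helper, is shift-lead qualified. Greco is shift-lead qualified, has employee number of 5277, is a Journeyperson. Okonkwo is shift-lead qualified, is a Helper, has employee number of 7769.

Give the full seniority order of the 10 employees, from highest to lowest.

Kapoor, Eriksen, Ferreira, Oyelaran, Greco, Brennan, Pereira, Adeyemi, Okonkwo, Szabo

By classification: Kapoor, Eriksen, Ferreira and Oyelaran (Lead Hand); then Greco, Brennan and Pereira (Journeyperson); then Adeyemi (Operator); then Okonkwo and Szabo (Helper).
Kapoor, Eriksen, Ferreira and Oyelaran all have employee number 8856, so the next rule applies.
Among Kapoor, Eriksen, Ferreira and Oyelaran, shift-lead qualified before not shift-lead qualified: Kapoor (shift-lead qualified) before Eriksen, Ferreira and Oyelaran (not shift-lead qualified).
Among Eriksen, Ferreira and Oyelaran, alphabetically by surname: Eriksen before Ferreira before Oyelaran.
Greco, Brennan and Pereira all have employee number 5277, so the next rule applies.
Among Greco, Brennan and Pereira, shift-lead qualified before not shift-lead qualified: Greco (shift-lead qualified) before Brennan and Pereira (not shift-lead qualified).
Among Brennan and Pereira, alphabetically by surname: Brennan before Pereira.
Okonkwo and Szabo both have employee number 7769, so the next rule applies.
Okonkwo and Szabo are each shift-lead qualified, so the next rule applies.
Among Okonkwo and Szabo, alphabetically by surname: Okonkwo before Szabo.
Full order: Kapoor, Eriksen, Ferreira, Oyelaran, Greco, Brennan, Pereira, Adeyemi, Okonkwo, Szabo.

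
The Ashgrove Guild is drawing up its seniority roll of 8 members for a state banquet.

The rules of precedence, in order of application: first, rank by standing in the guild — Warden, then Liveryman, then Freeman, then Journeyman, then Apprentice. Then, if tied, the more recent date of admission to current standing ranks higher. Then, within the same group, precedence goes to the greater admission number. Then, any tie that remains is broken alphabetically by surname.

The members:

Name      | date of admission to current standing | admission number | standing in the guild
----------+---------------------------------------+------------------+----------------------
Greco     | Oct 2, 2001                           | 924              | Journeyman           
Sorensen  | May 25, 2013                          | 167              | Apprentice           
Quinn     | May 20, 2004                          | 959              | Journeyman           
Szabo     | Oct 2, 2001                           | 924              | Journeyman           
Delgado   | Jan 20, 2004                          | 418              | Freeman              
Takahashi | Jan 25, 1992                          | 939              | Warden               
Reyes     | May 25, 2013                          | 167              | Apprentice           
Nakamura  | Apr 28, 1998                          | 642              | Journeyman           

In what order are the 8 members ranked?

By standing in the guild: Takahashi (Warden); then Delgado (Freeman); then Quinn, Greco, Szabo and Nakamura (Journeyman); then Reyes and Sorensen (Apprentice).
Among Quinn, Greco, Szabo and Nakamura, by date of admission to current standing (later first): Quinn (May 20, 2004) before Greco and Szabo (Oct 2, 2001) before Nakamura (Apr 28, 1998).
Greco and Szabo both have admission number 924, so the next rule applies.
Among Greco and Szabo, alphabetically by surname: Greco before Szabo.
Reyes and Sorensen both have date of admission to current standing May 25, 2013, so the next rule applies.
Reyes and Sorensen both have admission number 167, so the next rule applies.
Among Reyes and Sorensen, alphabetically by surname: Reyes before Sorensen.
Full order: Takahashi, Delgado, Quinn, Greco, Szabo, Nakamura, Reyes, Sorensen.

Takahashi, Delgado, Quinn, Greco, Szabo, Nakamura, Reyes, Sorensen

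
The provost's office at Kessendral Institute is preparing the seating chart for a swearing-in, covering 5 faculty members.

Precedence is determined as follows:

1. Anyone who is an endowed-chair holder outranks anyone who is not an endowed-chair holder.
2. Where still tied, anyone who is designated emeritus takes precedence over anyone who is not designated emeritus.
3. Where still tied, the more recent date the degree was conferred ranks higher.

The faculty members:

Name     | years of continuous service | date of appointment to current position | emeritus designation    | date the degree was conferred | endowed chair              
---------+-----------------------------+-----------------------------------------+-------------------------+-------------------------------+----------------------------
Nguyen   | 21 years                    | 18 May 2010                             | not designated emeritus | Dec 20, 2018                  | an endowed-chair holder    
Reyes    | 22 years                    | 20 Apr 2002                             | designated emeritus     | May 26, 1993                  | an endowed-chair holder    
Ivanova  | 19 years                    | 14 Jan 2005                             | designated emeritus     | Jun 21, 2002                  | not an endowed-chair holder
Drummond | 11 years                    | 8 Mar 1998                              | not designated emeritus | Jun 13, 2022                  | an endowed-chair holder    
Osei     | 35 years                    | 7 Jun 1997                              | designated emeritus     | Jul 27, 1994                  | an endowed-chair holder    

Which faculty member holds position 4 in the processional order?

By the first rule: Osei, Reyes, Drummond and Nguyen (each an endowed-chair holder); then Ivanova (not an endowed-chair holder).
Among Osei, Reyes, Drummond and Nguyen, designated emeritus before not designated emeritus: Osei and Reyes (designated emeritus) before Drummond and Nguyen (not designated emeritus).
Among Osei and Reyes, by date the degree was conferred (later first): Osei (Jul 27, 1994) before Reyes (May 26, 1993).
Among Drummond and Nguyen, by date the degree was conferred (later first): Drummond (Jun 13, 2022) before Nguyen (Dec 20, 2018).
Order: Osei, Reyes, Drummond, Nguyen, Ivanova.

Nguyen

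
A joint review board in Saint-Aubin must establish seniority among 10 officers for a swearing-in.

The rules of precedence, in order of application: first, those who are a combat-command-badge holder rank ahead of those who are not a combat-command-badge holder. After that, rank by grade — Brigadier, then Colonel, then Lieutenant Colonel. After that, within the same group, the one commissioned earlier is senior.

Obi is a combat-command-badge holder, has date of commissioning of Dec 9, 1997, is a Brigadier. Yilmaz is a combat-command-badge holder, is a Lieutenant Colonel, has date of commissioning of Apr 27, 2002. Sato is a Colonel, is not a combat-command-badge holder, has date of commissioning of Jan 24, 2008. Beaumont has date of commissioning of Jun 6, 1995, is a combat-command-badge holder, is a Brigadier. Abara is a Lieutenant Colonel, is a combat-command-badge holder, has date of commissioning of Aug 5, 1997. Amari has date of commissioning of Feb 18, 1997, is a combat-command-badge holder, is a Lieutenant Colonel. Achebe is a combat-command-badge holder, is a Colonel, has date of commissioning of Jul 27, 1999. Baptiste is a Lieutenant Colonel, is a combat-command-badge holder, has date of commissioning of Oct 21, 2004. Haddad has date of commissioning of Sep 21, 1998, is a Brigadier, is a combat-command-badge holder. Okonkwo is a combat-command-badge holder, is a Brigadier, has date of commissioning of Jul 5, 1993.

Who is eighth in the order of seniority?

By the first rule: Okonkwo, Beaumont, Obi, Haddad, Achebe, Amari, Abara, Yilmaz and Baptiste (each a combat-command-badge holder); then Sato (not a combat-command-badge holder).
Among Okonkwo, Beaumont, Obi, Haddad, Achebe, Amari, Abara, Yilmaz and Baptiste, by grade: Okonkwo, Beaumont, Obi and Haddad (Brigadier) before Achebe (Colonel) before Amari, Abara, Yilmaz and Baptiste (Lieutenant Colonel).
Among Okonkwo, Beaumont, Obi and Haddad, by date of commissioning (earlier first): Okonkwo (Jul 5, 1993) before Beaumont (Jun 6, 1995) before Obi (Dec 9, 1997) before Haddad (Sep 21, 1998).
Among Amari, Abara, Yilmaz and Baptiste, by date of commissioning (earlier first): Amari (Feb 18, 1997) before Abara (Aug 5, 1997) before Yilmaz (Apr 27, 2002) before Baptiste (Oct 21, 2004).
Order: Okonkwo, Beaumont, Obi, Haddad, Achebe, Amari, Abara, Yilmaz, Baptiste, Sato.

Yilmaz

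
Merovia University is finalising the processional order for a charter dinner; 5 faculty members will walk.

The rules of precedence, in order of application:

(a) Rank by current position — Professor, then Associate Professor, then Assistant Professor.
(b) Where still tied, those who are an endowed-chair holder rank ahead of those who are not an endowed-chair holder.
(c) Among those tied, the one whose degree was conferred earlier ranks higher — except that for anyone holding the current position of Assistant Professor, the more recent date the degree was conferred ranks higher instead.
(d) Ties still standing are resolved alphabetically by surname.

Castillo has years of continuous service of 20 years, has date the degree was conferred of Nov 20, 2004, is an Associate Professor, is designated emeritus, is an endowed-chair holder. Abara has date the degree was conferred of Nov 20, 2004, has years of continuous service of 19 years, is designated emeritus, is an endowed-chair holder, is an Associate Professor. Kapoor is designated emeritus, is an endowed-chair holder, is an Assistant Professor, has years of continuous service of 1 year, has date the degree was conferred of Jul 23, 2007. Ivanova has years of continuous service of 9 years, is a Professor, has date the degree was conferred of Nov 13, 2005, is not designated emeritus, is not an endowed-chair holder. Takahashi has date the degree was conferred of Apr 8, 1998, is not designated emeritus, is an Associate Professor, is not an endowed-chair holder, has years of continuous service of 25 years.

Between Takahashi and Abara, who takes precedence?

Abara

By current position: Ivanova (Professor); then Abara, Castillo and Takahashi (Associate Professor); then Kapoor (Assistant Professor).
Among Abara, Castillo and Takahashi, an endowed-chair holder before not an endowed-chair holder: Abara and Castillo (an endowed-chair holder) before Takahashi (not an endowed-chair holder).
Abara and Castillo both have date the degree was conferred Nov 20, 2004, so the next rule applies.
Among Abara and Castillo, alphabetically by surname: Abara before Castillo.
So Abara takes precedence.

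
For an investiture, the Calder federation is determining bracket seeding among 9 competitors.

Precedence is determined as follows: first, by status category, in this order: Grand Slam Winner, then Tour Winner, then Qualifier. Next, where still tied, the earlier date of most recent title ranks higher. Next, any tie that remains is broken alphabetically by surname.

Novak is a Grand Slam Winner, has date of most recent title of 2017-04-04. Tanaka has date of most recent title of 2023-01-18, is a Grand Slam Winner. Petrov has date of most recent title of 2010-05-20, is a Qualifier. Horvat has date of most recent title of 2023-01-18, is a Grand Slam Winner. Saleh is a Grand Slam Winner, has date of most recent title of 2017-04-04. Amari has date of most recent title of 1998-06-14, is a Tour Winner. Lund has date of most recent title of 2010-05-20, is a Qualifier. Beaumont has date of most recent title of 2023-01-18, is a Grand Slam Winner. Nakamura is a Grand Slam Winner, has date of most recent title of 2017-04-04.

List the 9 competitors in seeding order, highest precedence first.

Nakamura, Novak, Saleh, Beaumont, Horvat, Tanaka, Amari, Lund, Petrov

By status category: Nakamura, Novak, Saleh, Beaumont, Horvat and Tanaka (Grand Slam Winner); then Amari (Tour Winner); then Lund and Petrov (Qualifier).
Among Nakamura, Novak, Saleh, Beaumont, Horvat and Tanaka, by date of most recent title (earlier first): Nakamura, Novak and Saleh (2017-04-04) before Beaumont, Horvat and Tanaka (2023-01-18).
Among Nakamura, Novak and Saleh, alphabetically by surname: Nakamura before Novak before Saleh.
Among Beaumont, Horvat and Tanaka, alphabetically by surname: Beaumont before Horvat before Tanaka.
Lund and Petrov both have date of most recent title 2010-05-20, so the next rule applies.
Among Lund and Petrov, alphabetically by surname: Lund before Petrov.
Full order: Nakamura, Novak, Saleh, Beaumont, Horvat, Tanaka, Amari, Lund, Petrov.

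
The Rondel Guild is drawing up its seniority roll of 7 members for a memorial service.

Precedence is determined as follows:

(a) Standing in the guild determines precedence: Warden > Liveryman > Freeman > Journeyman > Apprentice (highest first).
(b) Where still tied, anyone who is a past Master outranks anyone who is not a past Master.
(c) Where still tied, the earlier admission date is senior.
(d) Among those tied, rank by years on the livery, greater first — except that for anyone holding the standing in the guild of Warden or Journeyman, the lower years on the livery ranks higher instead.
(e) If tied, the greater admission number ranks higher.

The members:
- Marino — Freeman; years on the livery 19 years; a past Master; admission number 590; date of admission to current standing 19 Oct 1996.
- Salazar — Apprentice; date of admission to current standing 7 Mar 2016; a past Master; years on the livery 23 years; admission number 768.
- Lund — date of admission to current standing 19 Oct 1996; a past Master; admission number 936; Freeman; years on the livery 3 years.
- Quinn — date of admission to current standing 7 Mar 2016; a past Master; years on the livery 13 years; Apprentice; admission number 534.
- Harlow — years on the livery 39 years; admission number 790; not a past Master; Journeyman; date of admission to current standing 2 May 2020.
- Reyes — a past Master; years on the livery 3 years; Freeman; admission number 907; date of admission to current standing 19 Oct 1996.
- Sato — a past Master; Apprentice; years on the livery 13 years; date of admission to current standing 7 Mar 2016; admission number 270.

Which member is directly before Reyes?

Lund

By standing in the guild: Marino, Lund and Reyes (Freeman); then Harlow (Journeyman); then Salazar, Quinn and Sato (Apprentice).
Marino, Lund and Reyes are each a past Master, so the next rule applies.
Marino, Lund and Reyes all have date of admission to current standing 19 Oct 1996, so the next rule applies.
Among Marino, Lund and Reyes, by years on the livery (higher first): Marino (19 years) before Lund and Reyes (3 years).
Among Lund and Reyes, by admission number (higher first): Lund (936) before Reyes (907).
Salazar, Quinn and Sato are each a past Master, so the next rule applies.
Salazar, Quinn and Sato all have date of admission to current standing 7 Mar 2016, so the next rule applies.
Among Salazar, Quinn and Sato, by years on the livery (higher first): Salazar (23 years) before Quinn and Sato (13 years).
Among Quinn and Sato, by admission number (higher first): Quinn (534) before Sato (270).
Order: Marino, Lund, Reyes, Harlow, Salazar, Quinn, Sato.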